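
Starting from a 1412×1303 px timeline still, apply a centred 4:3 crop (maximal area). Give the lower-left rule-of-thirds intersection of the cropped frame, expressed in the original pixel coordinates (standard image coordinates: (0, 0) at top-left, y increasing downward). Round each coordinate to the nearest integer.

(471, 828)

1412/1303 < 4/3, so the 4:3 crop keeps the full width 1412 and trims height to 1412 × 3/4 = 1059.00 px.
Top offset = (1303 − 1059.00)/2 = 122.00 px; left offset = 0.
Lower-left is one-third across and two-thirds down within the crop:
x = 0.00 + 1 × 1412.00/3 ≈ 471; y = 122.00 + 2 × 1059.00/3 ≈ 828.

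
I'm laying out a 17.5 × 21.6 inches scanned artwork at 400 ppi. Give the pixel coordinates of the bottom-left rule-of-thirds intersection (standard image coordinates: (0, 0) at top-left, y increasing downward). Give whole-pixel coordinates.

(2333, 5760)

In pixels the canvas is 17.5 × 400 = 7000 wide and 21.6 × 400 = 8640 tall.
The bottom-left point is one-third across and two-thirds down:
x = 1 × 7000/3 ≈ 2333; y = 2 × 8640/3 ≈ 5760.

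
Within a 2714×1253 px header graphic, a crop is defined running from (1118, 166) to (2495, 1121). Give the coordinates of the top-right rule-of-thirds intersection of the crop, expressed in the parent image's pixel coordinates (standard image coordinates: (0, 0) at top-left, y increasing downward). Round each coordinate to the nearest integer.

x = 2036 px, y = 484 px

Crop width = 2495 − 1118 = 1377 px; one third is 459.00 px.
Crop height = 1121 − 166 = 955 px; one third is 318.33 px.
The top-right point is two-thirds across and one-third down within the crop:
x = 1118 + 2 × 459.00 ≈ 2036; y = 166 + 1 × 318.33 ≈ 484.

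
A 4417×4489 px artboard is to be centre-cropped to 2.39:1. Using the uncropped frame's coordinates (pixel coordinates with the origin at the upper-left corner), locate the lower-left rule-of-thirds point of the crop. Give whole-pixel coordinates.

4417/4489 < 2.39/1, so the 2.39:1 crop keeps the full width 4417 and trims height to 4417 × 1/2.39 = 1848.12 px.
Top offset = (4489 − 1848.12)/2 = 1320.44 px; left offset = 0.
Lower-left is one-third across and two-thirds down within the crop:
x = 0.00 + 1 × 4417.00/3 ≈ 1472; y = 1320.44 + 2 × 1848.12/3 ≈ 2553.

x = 1472 px, y = 2553 px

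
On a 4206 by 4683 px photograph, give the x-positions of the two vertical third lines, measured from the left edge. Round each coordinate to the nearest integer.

4206 / 3 = 1402, so the vertical lines sit at one and two thirds of 4206.

1402 px and 2804 px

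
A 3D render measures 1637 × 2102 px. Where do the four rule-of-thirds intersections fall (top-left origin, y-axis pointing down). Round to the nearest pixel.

(546, 701), (1091, 701), (546, 1401), (1091, 1401)

One third of 1637 is 545.67; one third of 2102 is 700.67.
Vertical third lines at x = 546 and x = 1091; horizontal third lines at y = 701 and y = 1401.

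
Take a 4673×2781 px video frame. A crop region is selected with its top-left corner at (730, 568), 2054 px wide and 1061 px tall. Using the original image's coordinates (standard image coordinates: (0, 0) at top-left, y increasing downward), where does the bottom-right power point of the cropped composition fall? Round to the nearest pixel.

(2099, 1275)

One third of the crop width 2054 is 684.67 px.
One third of the crop height 1061 is 353.67 px.
The bottom-right point is two-thirds across and two-thirds down within the crop:
x = 730 + 2 × 684.67 ≈ 2099; y = 568 + 2 × 353.67 ≈ 1275.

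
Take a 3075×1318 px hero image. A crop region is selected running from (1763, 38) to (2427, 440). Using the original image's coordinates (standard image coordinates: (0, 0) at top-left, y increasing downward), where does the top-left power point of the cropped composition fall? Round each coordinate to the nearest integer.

(1984, 172)

Crop width = 2427 − 1763 = 664 px; one third is 221.33 px.
Crop height = 440 − 38 = 402 px; one third is 134.00 px.
The top-left point is one-third across and one-third down within the crop:
x = 1763 + 1 × 221.33 ≈ 1984; y = 38 + 1 × 134.00 ≈ 172.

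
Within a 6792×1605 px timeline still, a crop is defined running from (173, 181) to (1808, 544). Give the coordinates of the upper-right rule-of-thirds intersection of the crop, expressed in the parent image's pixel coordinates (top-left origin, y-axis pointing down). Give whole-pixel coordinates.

(1263, 302)

Crop width = 1808 − 173 = 1635 px; one third is 545.00 px.
Crop height = 544 − 181 = 363 px; one third is 121.00 px.
The upper-right point is two-thirds across and one-third down within the crop:
x = 173 + 2 × 545.00 ≈ 1263; y = 181 + 1 × 121.00 ≈ 302.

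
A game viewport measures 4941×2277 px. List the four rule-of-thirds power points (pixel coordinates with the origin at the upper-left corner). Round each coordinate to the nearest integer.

One third of 4941 is 1647; one third of 2277 is 759.
Vertical third lines at x = 1647 and x = 3294; horizontal third lines at y = 759 and y = 1518.

(1647, 759), (3294, 759), (1647, 1518), (3294, 1518)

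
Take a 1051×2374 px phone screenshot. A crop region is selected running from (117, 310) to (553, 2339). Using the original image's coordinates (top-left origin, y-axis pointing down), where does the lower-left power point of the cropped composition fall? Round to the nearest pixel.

(262, 1663)

Crop width = 553 − 117 = 436 px; one third is 145.33 px.
Crop height = 2339 − 310 = 2029 px; one third is 676.33 px.
The lower-left point is one-third across and two-thirds down within the crop:
x = 117 + 1 × 145.33 ≈ 262; y = 310 + 2 × 676.33 ≈ 1663.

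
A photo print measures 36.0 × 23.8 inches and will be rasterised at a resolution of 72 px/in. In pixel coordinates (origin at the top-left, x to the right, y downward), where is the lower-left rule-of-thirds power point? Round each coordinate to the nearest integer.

In pixels the canvas is 36.0 × 72 = 2592 wide and 23.8 × 72 = 1713.6 tall.
The lower-left point is one-third across and two-thirds down:
x = 1 × 2592/3 ≈ 864; y = 2 × 1713.6/3 ≈ 1142.

(864, 1142)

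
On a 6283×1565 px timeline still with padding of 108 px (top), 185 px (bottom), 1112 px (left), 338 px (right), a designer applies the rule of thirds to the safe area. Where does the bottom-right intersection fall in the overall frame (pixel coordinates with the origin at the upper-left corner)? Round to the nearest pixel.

Content width = 6283 − 1112 − 338 = 4833 px; content height = 1565 − 108 − 185 = 1272 px.
Bottom-right is two-thirds across and two-thirds down within the safe area.
x = 1112 + 2 × 4833/3 = 1112 + 3222.00 ≈ 4334
y = 108 + 2 × 1272/3 = 108 + 848.00 ≈ 956

(4334, 956)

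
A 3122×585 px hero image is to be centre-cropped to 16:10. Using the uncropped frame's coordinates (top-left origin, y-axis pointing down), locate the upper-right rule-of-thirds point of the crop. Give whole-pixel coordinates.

3122/585 > 16/10, so the 16:10 crop keeps the full height 585 and trims width to 585 × 16/10 = 936.00 px.
Left offset = (3122 − 936.00)/2 = 1093.00 px; top offset = 0.
Upper-right is two-thirds across and one-third down within the crop:
x = 1093.00 + 2 × 936.00/3 ≈ 1717; y = 0.00 + 1 × 585.00/3 ≈ 195.

(1717, 195)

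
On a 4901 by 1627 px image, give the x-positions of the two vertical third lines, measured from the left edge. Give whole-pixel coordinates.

4901 / 3 = 1633.67, so the vertical lines sit at one and two thirds of 4901.

1634 px and 3267 px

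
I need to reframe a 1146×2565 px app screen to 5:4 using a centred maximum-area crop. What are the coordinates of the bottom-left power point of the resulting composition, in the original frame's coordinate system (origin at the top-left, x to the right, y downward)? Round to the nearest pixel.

1146/2565 < 5/4, so the 5:4 crop keeps the full width 1146 and trims height to 1146 × 4/5 = 916.80 px.
Top offset = (2565 − 916.80)/2 = 824.10 px; left offset = 0.
Bottom-left is one-third across and two-thirds down within the crop:
x = 0.00 + 1 × 1146.00/3 ≈ 382; y = 824.10 + 2 × 916.80/3 ≈ 1435.

x = 382 px, y = 1435 px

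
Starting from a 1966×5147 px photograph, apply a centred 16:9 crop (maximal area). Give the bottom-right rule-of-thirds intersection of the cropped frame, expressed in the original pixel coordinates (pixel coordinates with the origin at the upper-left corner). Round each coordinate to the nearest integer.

1966/5147 < 16/9, so the 16:9 crop keeps the full width 1966 and trims height to 1966 × 9/16 = 1105.88 px.
Top offset = (5147 − 1105.88)/2 = 2020.56 px; left offset = 0.
Bottom-right is two-thirds across and two-thirds down within the crop:
x = 0.00 + 2 × 1966.00/3 ≈ 1311; y = 2020.56 + 2 × 1105.88/3 ≈ 2758.

x = 1311 px, y = 2758 px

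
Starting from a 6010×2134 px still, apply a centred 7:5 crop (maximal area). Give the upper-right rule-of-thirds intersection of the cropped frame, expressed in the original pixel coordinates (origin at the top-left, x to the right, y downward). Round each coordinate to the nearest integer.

6010/2134 > 7/5, so the 7:5 crop keeps the full height 2134 and trims width to 2134 × 7/5 = 2987.60 px.
Left offset = (6010 − 2987.60)/2 = 1511.20 px; top offset = 0.
Upper-right is two-thirds across and one-third down within the crop:
x = 1511.20 + 2 × 2987.60/3 ≈ 3503; y = 0.00 + 1 × 2134.00/3 ≈ 711.

(3503, 711)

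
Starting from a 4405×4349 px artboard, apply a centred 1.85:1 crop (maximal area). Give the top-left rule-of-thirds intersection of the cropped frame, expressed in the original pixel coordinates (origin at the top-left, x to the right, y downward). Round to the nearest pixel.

(1468, 1778)

4405/4349 < 1.85/1, so the 1.85:1 crop keeps the full width 4405 and trims height to 4405 × 1/1.85 = 2381.08 px.
Top offset = (4349 − 2381.08)/2 = 983.96 px; left offset = 0.
Top-left is one-third across and one-third down within the crop:
x = 0.00 + 1 × 4405.00/3 ≈ 1468; y = 983.96 + 1 × 2381.08/3 ≈ 1778.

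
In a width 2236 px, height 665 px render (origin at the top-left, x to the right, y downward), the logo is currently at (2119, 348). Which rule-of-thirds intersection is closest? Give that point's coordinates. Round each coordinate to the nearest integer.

x = 1491 px, y = 443 px

Third lines: x ∈ {745, 1491}, y ∈ {222, 443}.
2119 is closer to x = 1491; 348 is closer to y = 443.
So the nearest intersection is the lower-right power point.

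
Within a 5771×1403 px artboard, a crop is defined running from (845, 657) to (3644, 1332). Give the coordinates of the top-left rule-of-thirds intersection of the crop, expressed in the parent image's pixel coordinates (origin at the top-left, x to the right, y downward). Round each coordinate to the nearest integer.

(1778, 882)

Crop width = 3644 − 845 = 2799 px; one third is 933.00 px.
Crop height = 1332 − 657 = 675 px; one third is 225.00 px.
The top-left point is one-third across and one-third down within the crop:
x = 845 + 1 × 933.00 ≈ 1778; y = 657 + 1 × 225.00 ≈ 882.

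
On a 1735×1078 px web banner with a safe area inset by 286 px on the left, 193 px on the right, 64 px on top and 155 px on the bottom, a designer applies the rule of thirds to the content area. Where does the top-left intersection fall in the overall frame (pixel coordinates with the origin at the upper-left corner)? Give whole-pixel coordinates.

Content width = 1735 − 286 − 193 = 1256 px; content height = 1078 − 64 − 155 = 859 px.
Top-left is one-third across and one-third down within the content area.
x = 286 + 1 × 1256/3 = 286 + 418.67 ≈ 705
y = 64 + 1 × 859/3 = 64 + 286.33 ≈ 350

x = 705 px, y = 350 px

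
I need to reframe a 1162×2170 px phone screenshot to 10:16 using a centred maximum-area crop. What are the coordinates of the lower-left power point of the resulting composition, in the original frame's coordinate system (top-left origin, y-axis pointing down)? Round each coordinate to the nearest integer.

1162/2170 < 10/16, so the 10:16 crop keeps the full width 1162 and trims height to 1162 × 16/10 = 1859.20 px.
Top offset = (2170 − 1859.20)/2 = 155.40 px; left offset = 0.
Lower-left is one-third across and two-thirds down within the crop:
x = 0.00 + 1 × 1162.00/3 ≈ 387; y = 155.40 + 2 × 1859.20/3 ≈ 1395.

(387, 1395)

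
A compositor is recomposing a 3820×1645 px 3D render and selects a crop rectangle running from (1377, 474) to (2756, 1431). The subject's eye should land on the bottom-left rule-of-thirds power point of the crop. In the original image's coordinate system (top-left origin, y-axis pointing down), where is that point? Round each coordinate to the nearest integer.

x = 1837 px, y = 1112 px

Crop width = 2756 − 1377 = 1379 px; one third is 459.67 px.
Crop height = 1431 − 474 = 957 px; one third is 319.00 px.
The bottom-left point is one-third across and two-thirds down within the crop:
x = 1377 + 1 × 459.67 ≈ 1837; y = 474 + 2 × 319.00 ≈ 1112.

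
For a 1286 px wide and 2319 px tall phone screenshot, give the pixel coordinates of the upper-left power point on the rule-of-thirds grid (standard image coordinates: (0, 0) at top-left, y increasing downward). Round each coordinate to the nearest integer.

The upper-left point sits one-third of the way across and one-third of the way down.
x = 1 × 1286/3 ≈ 429; y = 1 × 2319/3 ≈ 773.

(429, 773)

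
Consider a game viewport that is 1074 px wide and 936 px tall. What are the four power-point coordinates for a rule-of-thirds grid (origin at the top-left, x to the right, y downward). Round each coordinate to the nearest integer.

(358, 312), (716, 312), (358, 624), (716, 624)

One third of 1074 is 358; one third of 936 is 312.
Vertical third lines at x = 358 and x = 716; horizontal third lines at y = 312 and y = 624.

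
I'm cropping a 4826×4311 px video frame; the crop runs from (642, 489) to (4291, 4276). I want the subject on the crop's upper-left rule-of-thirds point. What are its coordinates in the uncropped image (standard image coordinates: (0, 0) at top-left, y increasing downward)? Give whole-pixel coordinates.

Crop width = 4291 − 642 = 3649 px; one third is 1216.33 px.
Crop height = 4276 − 489 = 3787 px; one third is 1262.33 px.
The upper-left point is one-third across and one-third down within the crop:
x = 642 + 1 × 1216.33 ≈ 1858; y = 489 + 1 × 1262.33 ≈ 1751.

x = 1858 px, y = 1751 px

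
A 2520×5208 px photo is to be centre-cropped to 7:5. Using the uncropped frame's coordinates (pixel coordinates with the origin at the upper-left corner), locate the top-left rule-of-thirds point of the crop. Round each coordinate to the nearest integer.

2520/5208 < 7/5, so the 7:5 crop keeps the full width 2520 and trims height to 2520 × 5/7 = 1800.00 px.
Top offset = (5208 − 1800.00)/2 = 1704.00 px; left offset = 0.
Top-left is one-third across and one-third down within the crop:
x = 0.00 + 1 × 2520.00/3 ≈ 840; y = 1704.00 + 1 × 1800.00/3 ≈ 2304.

(840, 2304)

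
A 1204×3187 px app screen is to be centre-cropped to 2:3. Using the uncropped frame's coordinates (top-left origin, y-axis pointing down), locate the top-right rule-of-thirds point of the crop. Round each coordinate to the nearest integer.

x = 803 px, y = 1293 px

1204/3187 < 2/3, so the 2:3 crop keeps the full width 1204 and trims height to 1204 × 3/2 = 1806.00 px.
Top offset = (3187 − 1806.00)/2 = 690.50 px; left offset = 0.
Top-right is two-thirds across and one-third down within the crop:
x = 0.00 + 2 × 1204.00/3 ≈ 803; y = 690.50 + 1 × 1806.00/3 ≈ 1293.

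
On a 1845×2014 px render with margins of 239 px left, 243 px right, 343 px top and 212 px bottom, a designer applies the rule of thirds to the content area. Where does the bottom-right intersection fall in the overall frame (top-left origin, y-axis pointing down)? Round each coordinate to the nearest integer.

(1148, 1316)

Content width = 1845 − 239 − 243 = 1363 px; content height = 2014 − 343 − 212 = 1459 px.
Bottom-right is two-thirds across and two-thirds down within the content area.
x = 239 + 2 × 1363/3 = 239 + 908.67 ≈ 1148
y = 343 + 2 × 1459/3 = 343 + 972.67 ≈ 1316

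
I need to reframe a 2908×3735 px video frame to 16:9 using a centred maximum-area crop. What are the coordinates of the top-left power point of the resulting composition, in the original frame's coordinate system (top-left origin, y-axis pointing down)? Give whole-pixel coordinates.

2908/3735 < 16/9, so the 16:9 crop keeps the full width 2908 and trims height to 2908 × 9/16 = 1635.75 px.
Top offset = (3735 − 1635.75)/2 = 1049.62 px; left offset = 0.
Top-left is one-third across and one-third down within the crop:
x = 0.00 + 1 × 2908.00/3 ≈ 969; y = 1049.62 + 1 × 1635.75/3 ≈ 1595.

(969, 1595)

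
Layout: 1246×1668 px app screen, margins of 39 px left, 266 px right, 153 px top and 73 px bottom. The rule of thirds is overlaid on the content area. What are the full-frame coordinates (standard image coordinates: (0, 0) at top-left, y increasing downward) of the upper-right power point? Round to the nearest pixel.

Content width = 1246 − 39 − 266 = 941 px; content height = 1668 − 153 − 73 = 1442 px.
Upper-right is two-thirds across and one-third down within the content area.
x = 39 + 2 × 941/3 = 39 + 627.33 ≈ 666
y = 153 + 1 × 1442/3 = 153 + 480.67 ≈ 634

(666, 634)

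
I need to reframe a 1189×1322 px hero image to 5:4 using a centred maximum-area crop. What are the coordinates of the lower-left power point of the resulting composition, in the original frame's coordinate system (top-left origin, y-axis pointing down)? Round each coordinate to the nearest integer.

x = 396 px, y = 820 px

1189/1322 < 5/4, so the 5:4 crop keeps the full width 1189 and trims height to 1189 × 4/5 = 951.20 px.
Top offset = (1322 − 951.20)/2 = 185.40 px; left offset = 0.
Lower-left is one-third across and two-thirds down within the crop:
x = 0.00 + 1 × 1189.00/3 ≈ 396; y = 185.40 + 2 × 951.20/3 ≈ 820.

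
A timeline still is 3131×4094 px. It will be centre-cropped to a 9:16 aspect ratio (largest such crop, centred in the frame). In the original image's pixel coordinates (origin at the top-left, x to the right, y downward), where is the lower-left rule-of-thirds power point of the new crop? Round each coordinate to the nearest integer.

(1182, 2729)

3131/4094 > 9/16, so the 9:16 crop keeps the full height 4094 and trims width to 4094 × 9/16 = 2302.88 px.
Left offset = (3131 − 2302.88)/2 = 414.06 px; top offset = 0.
Lower-left is one-third across and two-thirds down within the crop:
x = 414.06 + 1 × 2302.88/3 ≈ 1182; y = 0.00 + 2 × 4094.00/3 ≈ 2729.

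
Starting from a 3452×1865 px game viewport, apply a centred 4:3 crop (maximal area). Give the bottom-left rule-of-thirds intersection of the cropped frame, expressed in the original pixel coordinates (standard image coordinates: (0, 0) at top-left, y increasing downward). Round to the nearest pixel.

3452/1865 > 4/3, so the 4:3 crop keeps the full height 1865 and trims width to 1865 × 4/3 = 2486.67 px.
Left offset = (3452 − 2486.67)/2 = 482.67 px; top offset = 0.
Bottom-left is one-third across and two-thirds down within the crop:
x = 482.67 + 1 × 2486.67/3 ≈ 1312; y = 0.00 + 2 × 1865.00/3 ≈ 1243.

(1312, 1243)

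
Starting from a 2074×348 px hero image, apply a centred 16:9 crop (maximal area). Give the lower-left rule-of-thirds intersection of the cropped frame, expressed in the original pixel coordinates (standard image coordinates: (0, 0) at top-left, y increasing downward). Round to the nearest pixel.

2074/348 > 16/9, so the 16:9 crop keeps the full height 348 and trims width to 348 × 16/9 = 618.67 px.
Left offset = (2074 − 618.67)/2 = 727.67 px; top offset = 0.
Lower-left is one-third across and two-thirds down within the crop:
x = 727.67 + 1 × 618.67/3 ≈ 934; y = 0.00 + 2 × 348.00/3 ≈ 232.

(934, 232)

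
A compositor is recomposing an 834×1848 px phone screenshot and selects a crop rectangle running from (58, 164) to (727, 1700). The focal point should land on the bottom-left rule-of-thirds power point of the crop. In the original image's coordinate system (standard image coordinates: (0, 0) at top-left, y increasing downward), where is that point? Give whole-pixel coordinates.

Crop width = 727 − 58 = 669 px; one third is 223.00 px.
Crop height = 1700 − 164 = 1536 px; one third is 512.00 px.
The bottom-left point is one-third across and two-thirds down within the crop:
x = 58 + 1 × 223.00 ≈ 281; y = 164 + 2 × 512.00 ≈ 1188.

(281, 1188)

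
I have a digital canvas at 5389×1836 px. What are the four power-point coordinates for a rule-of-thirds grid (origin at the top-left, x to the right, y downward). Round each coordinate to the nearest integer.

One third of 5389 is 1796.33; one third of 1836 is 612.
Vertical third lines at x = 1796 and x = 3593; horizontal third lines at y = 612 and y = 1224.

(1796, 612), (3593, 612), (1796, 1224), (3593, 1224)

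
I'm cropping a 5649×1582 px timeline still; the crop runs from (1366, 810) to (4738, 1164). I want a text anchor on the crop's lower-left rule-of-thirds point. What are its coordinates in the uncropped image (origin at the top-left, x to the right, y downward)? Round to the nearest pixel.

x = 2490 px, y = 1046 px

Crop width = 4738 − 1366 = 3372 px; one third is 1124.00 px.
Crop height = 1164 − 810 = 354 px; one third is 118.00 px.
The lower-left point is one-third across and two-thirds down within the crop:
x = 1366 + 1 × 1124.00 ≈ 2490; y = 810 + 2 × 118.00 ≈ 1046.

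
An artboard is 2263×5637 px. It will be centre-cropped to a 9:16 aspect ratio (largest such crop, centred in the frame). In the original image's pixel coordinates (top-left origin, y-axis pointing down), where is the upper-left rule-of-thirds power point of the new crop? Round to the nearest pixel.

2263/5637 < 9/16, so the 9:16 crop keeps the full width 2263 and trims height to 2263 × 16/9 = 4023.11 px.
Top offset = (5637 − 4023.11)/2 = 806.94 px; left offset = 0.
Upper-left is one-third across and one-third down within the crop:
x = 0.00 + 1 × 2263.00/3 ≈ 754; y = 806.94 + 1 × 4023.11/3 ≈ 2148.

(754, 2148)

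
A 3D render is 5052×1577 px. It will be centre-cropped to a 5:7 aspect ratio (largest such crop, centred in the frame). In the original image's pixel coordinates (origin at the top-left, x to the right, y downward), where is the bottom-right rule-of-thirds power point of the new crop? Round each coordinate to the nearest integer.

5052/1577 > 5/7, so the 5:7 crop keeps the full height 1577 and trims width to 1577 × 5/7 = 1126.43 px.
Left offset = (5052 − 1126.43)/2 = 1962.79 px; top offset = 0.
Bottom-right is two-thirds across and two-thirds down within the crop:
x = 1962.79 + 2 × 1126.43/3 ≈ 2714; y = 0.00 + 2 × 1577.00/3 ≈ 1051.

x = 2714 px, y = 1051 px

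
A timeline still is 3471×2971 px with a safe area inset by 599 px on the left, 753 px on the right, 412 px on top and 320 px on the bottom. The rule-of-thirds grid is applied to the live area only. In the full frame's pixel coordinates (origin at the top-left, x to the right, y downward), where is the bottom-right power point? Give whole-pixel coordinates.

Content width = 3471 − 599 − 753 = 2119 px; content height = 2971 − 412 − 320 = 2239 px.
Bottom-right is two-thirds across and two-thirds down within the live area.
x = 599 + 2 × 2119/3 = 599 + 1412.67 ≈ 2012
y = 412 + 2 × 2239/3 = 412 + 1492.67 ≈ 1905

x = 2012 px, y = 1905 px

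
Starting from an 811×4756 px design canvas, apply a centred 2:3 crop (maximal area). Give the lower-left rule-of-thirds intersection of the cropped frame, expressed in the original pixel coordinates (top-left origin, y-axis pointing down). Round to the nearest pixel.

811/4756 < 2/3, so the 2:3 crop keeps the full width 811 and trims height to 811 × 3/2 = 1216.50 px.
Top offset = (4756 − 1216.50)/2 = 1769.75 px; left offset = 0.
Lower-left is one-third across and two-thirds down within the crop:
x = 0.00 + 1 × 811.00/3 ≈ 270; y = 1769.75 + 2 × 1216.50/3 ≈ 2581.

x = 270 px, y = 2581 px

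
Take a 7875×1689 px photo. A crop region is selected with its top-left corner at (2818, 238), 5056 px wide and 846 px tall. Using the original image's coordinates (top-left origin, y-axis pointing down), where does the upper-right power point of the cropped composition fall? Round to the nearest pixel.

One third of the crop width 5056 is 1685.33 px.
One third of the crop height 846 is 282.00 px.
The upper-right point is two-thirds across and one-third down within the crop:
x = 2818 + 2 × 1685.33 ≈ 6189; y = 238 + 1 × 282.00 ≈ 520.

(6189, 520)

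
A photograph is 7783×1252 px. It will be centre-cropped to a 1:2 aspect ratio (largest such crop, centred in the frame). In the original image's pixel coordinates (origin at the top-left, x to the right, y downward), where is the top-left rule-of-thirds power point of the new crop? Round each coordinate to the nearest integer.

x = 3787 px, y = 417 px

7783/1252 > 1/2, so the 1:2 crop keeps the full height 1252 and trims width to 1252 × 1/2 = 626.00 px.
Left offset = (7783 − 626.00)/2 = 3578.50 px; top offset = 0.
Top-left is one-third across and one-third down within the crop:
x = 3578.50 + 1 × 626.00/3 ≈ 3787; y = 0.00 + 1 × 1252.00/3 ≈ 417.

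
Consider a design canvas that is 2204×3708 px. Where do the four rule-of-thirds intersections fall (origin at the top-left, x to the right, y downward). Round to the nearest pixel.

One third of 2204 is 734.67; one third of 3708 is 1236.
Vertical third lines at x = 735 and x = 1469; horizontal third lines at y = 1236 and y = 2472.

(735, 1236), (1469, 1236), (735, 2472), (1469, 2472)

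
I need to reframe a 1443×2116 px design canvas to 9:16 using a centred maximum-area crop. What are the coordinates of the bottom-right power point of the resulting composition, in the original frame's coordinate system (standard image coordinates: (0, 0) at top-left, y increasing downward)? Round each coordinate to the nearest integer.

(920, 1411)

1443/2116 > 9/16, so the 9:16 crop keeps the full height 2116 and trims width to 2116 × 9/16 = 1190.25 px.
Left offset = (1443 − 1190.25)/2 = 126.38 px; top offset = 0.
Bottom-right is two-thirds across and two-thirds down within the crop:
x = 126.38 + 2 × 1190.25/3 ≈ 920; y = 0.00 + 2 × 2116.00/3 ≈ 1411.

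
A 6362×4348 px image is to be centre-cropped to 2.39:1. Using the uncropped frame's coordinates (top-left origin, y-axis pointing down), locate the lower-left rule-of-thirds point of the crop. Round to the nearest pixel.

6362/4348 < 2.39/1, so the 2.39:1 crop keeps the full width 6362 and trims height to 6362 × 1/2.39 = 2661.92 px.
Top offset = (4348 − 2661.92)/2 = 843.04 px; left offset = 0.
Lower-left is one-third across and two-thirds down within the crop:
x = 0.00 + 1 × 6362.00/3 ≈ 2121; y = 843.04 + 2 × 2661.92/3 ≈ 2618.

x = 2121 px, y = 2618 px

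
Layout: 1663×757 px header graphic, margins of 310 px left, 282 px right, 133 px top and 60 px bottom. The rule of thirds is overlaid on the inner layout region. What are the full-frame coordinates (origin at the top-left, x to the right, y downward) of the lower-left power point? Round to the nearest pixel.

Content width = 1663 − 310 − 282 = 1071 px; content height = 757 − 133 − 60 = 564 px.
Lower-left is one-third across and two-thirds down within the inner layout region.
x = 310 + 1 × 1071/3 = 310 + 357.00 ≈ 667
y = 133 + 2 × 564/3 = 133 + 376.00 ≈ 509

x = 667 px, y = 509 px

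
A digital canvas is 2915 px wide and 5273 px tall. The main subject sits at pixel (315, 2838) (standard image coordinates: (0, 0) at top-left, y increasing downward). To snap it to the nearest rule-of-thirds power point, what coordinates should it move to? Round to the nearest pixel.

Third lines: x ∈ {972, 1943}, y ∈ {1758, 3515}.
315 is closer to x = 972; 2838 is closer to y = 3515.
So the nearest intersection is the lower-left power point.

(972, 3515)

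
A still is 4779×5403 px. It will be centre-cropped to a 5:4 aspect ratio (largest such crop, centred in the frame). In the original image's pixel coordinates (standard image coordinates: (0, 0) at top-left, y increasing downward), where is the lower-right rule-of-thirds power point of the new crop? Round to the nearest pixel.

(3186, 3339)

4779/5403 < 5/4, so the 5:4 crop keeps the full width 4779 and trims height to 4779 × 4/5 = 3823.20 px.
Top offset = (5403 − 3823.20)/2 = 789.90 px; left offset = 0.
Lower-right is two-thirds across and two-thirds down within the crop:
x = 0.00 + 2 × 4779.00/3 ≈ 3186; y = 789.90 + 2 × 3823.20/3 ≈ 3339.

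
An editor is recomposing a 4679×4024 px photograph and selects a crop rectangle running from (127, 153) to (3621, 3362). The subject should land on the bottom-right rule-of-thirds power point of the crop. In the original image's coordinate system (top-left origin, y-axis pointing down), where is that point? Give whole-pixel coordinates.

x = 2456 px, y = 2292 px

Crop width = 3621 − 127 = 3494 px; one third is 1164.67 px.
Crop height = 3362 − 153 = 3209 px; one third is 1069.67 px.
The bottom-right point is two-thirds across and two-thirds down within the crop:
x = 127 + 2 × 1164.67 ≈ 2456; y = 153 + 2 × 1069.67 ≈ 2292.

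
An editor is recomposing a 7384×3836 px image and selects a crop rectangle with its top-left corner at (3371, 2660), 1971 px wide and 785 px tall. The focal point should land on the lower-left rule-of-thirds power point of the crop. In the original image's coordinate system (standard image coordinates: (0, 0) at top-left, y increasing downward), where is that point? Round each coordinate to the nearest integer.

One third of the crop width 1971 is 657.00 px.
One third of the crop height 785 is 261.67 px.
The lower-left point is one-third across and two-thirds down within the crop:
x = 3371 + 1 × 657.00 ≈ 4028; y = 2660 + 2 × 261.67 ≈ 3183.

x = 4028 px, y = 3183 px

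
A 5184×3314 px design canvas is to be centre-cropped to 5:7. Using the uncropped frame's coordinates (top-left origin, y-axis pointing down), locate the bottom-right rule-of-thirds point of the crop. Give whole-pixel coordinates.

x = 2987 px, y = 2209 px

5184/3314 > 5/7, so the 5:7 crop keeps the full height 3314 and trims width to 3314 × 5/7 = 2367.14 px.
Left offset = (5184 − 2367.14)/2 = 1408.43 px; top offset = 0.
Bottom-right is two-thirds across and two-thirds down within the crop:
x = 1408.43 + 2 × 2367.14/3 ≈ 2987; y = 0.00 + 2 × 3314.00/3 ≈ 2209.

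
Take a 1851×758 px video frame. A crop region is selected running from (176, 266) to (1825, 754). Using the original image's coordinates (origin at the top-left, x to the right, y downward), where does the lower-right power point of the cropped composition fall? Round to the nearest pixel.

(1275, 591)

Crop width = 1825 − 176 = 1649 px; one third is 549.67 px.
Crop height = 754 − 266 = 488 px; one third is 162.67 px.
The lower-right point is two-thirds across and two-thirds down within the crop:
x = 176 + 2 × 549.67 ≈ 1275; y = 266 + 2 × 162.67 ≈ 591.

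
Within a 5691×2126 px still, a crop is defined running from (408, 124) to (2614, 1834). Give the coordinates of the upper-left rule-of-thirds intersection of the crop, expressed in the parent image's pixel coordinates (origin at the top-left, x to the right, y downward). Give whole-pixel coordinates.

Crop width = 2614 − 408 = 2206 px; one third is 735.33 px.
Crop height = 1834 − 124 = 1710 px; one third is 570.00 px.
The upper-left point is one-third across and one-third down within the crop:
x = 408 + 1 × 735.33 ≈ 1143; y = 124 + 1 × 570.00 ≈ 694.

x = 1143 px, y = 694 px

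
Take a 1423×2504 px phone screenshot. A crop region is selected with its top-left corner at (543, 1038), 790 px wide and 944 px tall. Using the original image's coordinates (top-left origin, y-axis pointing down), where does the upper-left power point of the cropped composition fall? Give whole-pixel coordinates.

(806, 1353)

One third of the crop width 790 is 263.33 px.
One third of the crop height 944 is 314.67 px.
The upper-left point is one-third across and one-third down within the crop:
x = 543 + 1 × 263.33 ≈ 806; y = 1038 + 1 × 314.67 ≈ 1353.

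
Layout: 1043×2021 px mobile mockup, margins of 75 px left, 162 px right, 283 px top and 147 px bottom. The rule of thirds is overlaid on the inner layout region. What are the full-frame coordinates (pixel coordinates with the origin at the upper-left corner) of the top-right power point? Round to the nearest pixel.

(612, 813)

Content width = 1043 − 75 − 162 = 806 px; content height = 2021 − 283 − 147 = 1591 px.
Top-right is two-thirds across and one-third down within the inner layout region.
x = 75 + 2 × 806/3 = 75 + 537.33 ≈ 612
y = 283 + 1 × 1591/3 = 283 + 530.33 ≈ 813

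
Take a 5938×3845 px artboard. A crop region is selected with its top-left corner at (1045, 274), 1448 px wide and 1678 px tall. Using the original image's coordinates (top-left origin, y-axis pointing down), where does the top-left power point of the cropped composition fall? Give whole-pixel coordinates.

One third of the crop width 1448 is 482.67 px.
One third of the crop height 1678 is 559.33 px.
The top-left point is one-third across and one-third down within the crop:
x = 1045 + 1 × 482.67 ≈ 1528; y = 274 + 1 × 559.33 ≈ 833.

x = 1528 px, y = 833 px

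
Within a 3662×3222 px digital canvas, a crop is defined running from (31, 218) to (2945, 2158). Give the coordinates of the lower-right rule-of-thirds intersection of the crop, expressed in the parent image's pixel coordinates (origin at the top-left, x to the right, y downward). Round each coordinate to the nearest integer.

(1974, 1511)

Crop width = 2945 − 31 = 2914 px; one third is 971.33 px.
Crop height = 2158 − 218 = 1940 px; one third is 646.67 px.
The lower-right point is two-thirds across and two-thirds down within the crop:
x = 31 + 2 × 971.33 ≈ 1974; y = 218 + 2 × 646.67 ≈ 1511.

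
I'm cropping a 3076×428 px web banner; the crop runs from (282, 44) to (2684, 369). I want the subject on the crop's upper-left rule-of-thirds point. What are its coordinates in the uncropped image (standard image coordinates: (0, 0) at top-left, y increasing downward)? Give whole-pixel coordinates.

x = 1083 px, y = 152 px

Crop width = 2684 − 282 = 2402 px; one third is 800.67 px.
Crop height = 369 − 44 = 325 px; one third is 108.33 px.
The upper-left point is one-third across and one-third down within the crop:
x = 282 + 1 × 800.67 ≈ 1083; y = 44 + 1 × 108.33 ≈ 152.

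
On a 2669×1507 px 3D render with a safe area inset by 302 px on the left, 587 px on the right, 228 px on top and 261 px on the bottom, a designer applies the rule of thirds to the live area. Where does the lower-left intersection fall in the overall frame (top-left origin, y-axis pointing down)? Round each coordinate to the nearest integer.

(895, 907)

Content width = 2669 − 302 − 587 = 1780 px; content height = 1507 − 228 − 261 = 1018 px.
Lower-left is one-third across and two-thirds down within the live area.
x = 302 + 1 × 1780/3 = 302 + 593.33 ≈ 895
y = 228 + 2 × 1018/3 = 228 + 678.67 ≈ 907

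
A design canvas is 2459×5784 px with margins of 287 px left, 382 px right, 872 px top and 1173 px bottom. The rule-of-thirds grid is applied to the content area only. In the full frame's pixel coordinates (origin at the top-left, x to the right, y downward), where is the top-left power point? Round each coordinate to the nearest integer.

Content width = 2459 − 287 − 382 = 1790 px; content height = 5784 − 872 − 1173 = 3739 px.
Top-left is one-third across and one-third down within the content area.
x = 287 + 1 × 1790/3 = 287 + 596.67 ≈ 884
y = 872 + 1 × 3739/3 = 872 + 1246.33 ≈ 2118

x = 884 px, y = 2118 px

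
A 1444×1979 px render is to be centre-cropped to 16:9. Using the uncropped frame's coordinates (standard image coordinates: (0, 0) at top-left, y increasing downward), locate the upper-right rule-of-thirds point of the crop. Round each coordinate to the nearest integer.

1444/1979 < 16/9, so the 16:9 crop keeps the full width 1444 and trims height to 1444 × 9/16 = 812.25 px.
Top offset = (1979 − 812.25)/2 = 583.38 px; left offset = 0.
Upper-right is two-thirds across and one-third down within the crop:
x = 0.00 + 2 × 1444.00/3 ≈ 963; y = 583.38 + 1 × 812.25/3 ≈ 854.

x = 963 px, y = 854 px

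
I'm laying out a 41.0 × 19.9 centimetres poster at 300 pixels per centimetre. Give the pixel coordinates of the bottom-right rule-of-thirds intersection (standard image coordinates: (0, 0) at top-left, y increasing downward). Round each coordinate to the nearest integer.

x = 8200 px, y = 3980 px

In pixels the canvas is 41.0 × 300 = 12300 wide and 19.9 × 300 = 5970 tall.
The bottom-right point is two-thirds across and two-thirds down:
x = 2 × 12300/3 ≈ 8200; y = 2 × 5970/3 ≈ 3980.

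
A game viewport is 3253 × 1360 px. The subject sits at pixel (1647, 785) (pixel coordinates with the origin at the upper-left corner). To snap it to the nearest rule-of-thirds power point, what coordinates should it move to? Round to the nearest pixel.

x = 2169 px, y = 907 px

Third lines: x ∈ {1084, 2169}, y ∈ {453, 907}.
1647 is closer to x = 2169; 785 is closer to y = 907.
So the nearest intersection is the lower-right power point.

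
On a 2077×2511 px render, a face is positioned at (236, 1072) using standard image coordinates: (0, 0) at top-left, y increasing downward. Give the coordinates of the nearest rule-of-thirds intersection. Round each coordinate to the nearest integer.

Third lines: x ∈ {692, 1385}, y ∈ {837, 1674}.
236 is closer to x = 692; 1072 is closer to y = 837.
So the nearest intersection is the upper-left power point.

(692, 837)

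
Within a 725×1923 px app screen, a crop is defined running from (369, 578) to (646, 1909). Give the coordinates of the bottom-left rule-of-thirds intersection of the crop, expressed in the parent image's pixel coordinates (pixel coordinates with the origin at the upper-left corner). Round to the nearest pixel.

Crop width = 646 − 369 = 277 px; one third is 92.33 px.
Crop height = 1909 − 578 = 1331 px; one third is 443.67 px.
The bottom-left point is one-third across and two-thirds down within the crop:
x = 369 + 1 × 92.33 ≈ 461; y = 578 + 2 × 443.67 ≈ 1465.

x = 461 px, y = 1465 px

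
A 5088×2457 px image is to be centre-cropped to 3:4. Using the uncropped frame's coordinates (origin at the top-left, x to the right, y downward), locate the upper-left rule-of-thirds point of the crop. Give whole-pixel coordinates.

5088/2457 > 3/4, so the 3:4 crop keeps the full height 2457 and trims width to 2457 × 3/4 = 1842.75 px.
Left offset = (5088 − 1842.75)/2 = 1622.62 px; top offset = 0.
Upper-left is one-third across and one-third down within the crop:
x = 1622.62 + 1 × 1842.75/3 ≈ 2237; y = 0.00 + 1 × 2457.00/3 ≈ 819.

x = 2237 px, y = 819 px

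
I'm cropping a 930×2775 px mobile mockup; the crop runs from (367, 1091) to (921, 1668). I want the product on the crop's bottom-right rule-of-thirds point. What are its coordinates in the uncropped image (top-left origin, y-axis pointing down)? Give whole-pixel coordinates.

x = 736 px, y = 1476 px

Crop width = 921 − 367 = 554 px; one third is 184.67 px.
Crop height = 1668 − 1091 = 577 px; one third is 192.33 px.
The bottom-right point is two-thirds across and two-thirds down within the crop:
x = 367 + 2 × 184.67 ≈ 736; y = 1091 + 2 × 192.33 ≈ 1476.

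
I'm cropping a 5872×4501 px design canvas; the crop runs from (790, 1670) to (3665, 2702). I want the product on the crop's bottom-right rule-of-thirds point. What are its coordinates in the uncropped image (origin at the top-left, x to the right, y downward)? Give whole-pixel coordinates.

x = 2707 px, y = 2358 px

Crop width = 3665 − 790 = 2875 px; one third is 958.33 px.
Crop height = 2702 − 1670 = 1032 px; one third is 344.00 px.
The bottom-right point is two-thirds across and two-thirds down within the crop:
x = 790 + 2 × 958.33 ≈ 2707; y = 1670 + 2 × 344.00 ≈ 2358.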